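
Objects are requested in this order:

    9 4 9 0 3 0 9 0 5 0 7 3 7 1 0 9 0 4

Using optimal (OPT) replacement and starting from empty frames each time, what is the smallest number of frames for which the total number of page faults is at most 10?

3

f=1: 18 faults
f=2: 12 faults
f=3: 9 faults
f=4: 8 faults
f=5: 7 faults
f=6: 7 faults
f=7: 7 faults
Smallest f with faults ≤ 10 is 3.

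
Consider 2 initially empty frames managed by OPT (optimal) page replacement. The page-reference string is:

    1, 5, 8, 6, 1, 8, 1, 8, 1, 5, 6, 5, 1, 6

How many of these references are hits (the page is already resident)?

6

1 → miss, frames [1]
5 → miss, frames [1, 5]
8 → miss, evict 5, frames [1, 8]
6 → miss, evict 8, frames [1, 6]
1 → hit
8 → miss, evict 6, frames [1, 8]
1 → hit
8 → hit
1 → hit
5 → miss, evict 8, frames [1, 5]
6 → miss, evict 1, frames [5, 6]
5 → hit
1 → miss, evict 5, frames [6, 1]
6 → hit
Hits: 6.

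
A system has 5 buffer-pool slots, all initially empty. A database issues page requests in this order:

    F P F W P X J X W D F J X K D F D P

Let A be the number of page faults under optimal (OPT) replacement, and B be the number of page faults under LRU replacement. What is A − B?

Under OPT: F F . F . F F . . F . . . F . . . . → 7 faults.
Under LRU: F F . F . F F . . F F . . F . . . F → 9 faults.
A − B = 7 − 9 = -2.

-2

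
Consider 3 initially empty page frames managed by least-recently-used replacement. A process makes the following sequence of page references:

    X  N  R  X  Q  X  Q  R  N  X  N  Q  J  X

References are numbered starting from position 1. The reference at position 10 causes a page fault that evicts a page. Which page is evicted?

pos 1: X: miss, frames {X}
pos 2: N: miss, frames {X,N}
pos 3: R: miss, frames {X,N,R}
pos 4: X: hit
pos 5: Q: miss, evict N, frames {R,X,Q}
pos 6: X: hit
pos 7: Q: hit
pos 8: R: hit
pos 9: N: miss, evict X, frames {Q,R,N}
pos 10: X: miss, evict Q, frames {R,N,X}
At position 10, page Q is evicted.

Q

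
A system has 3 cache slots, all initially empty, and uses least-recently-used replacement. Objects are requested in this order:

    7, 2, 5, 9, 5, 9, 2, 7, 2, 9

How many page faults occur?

5

7 -> miss, frames (7)
2 -> miss, frames (7 2)
5 -> miss, frames (7 2 5)
9 -> miss, evict 7, frames (2 5 9)
5 -> hit
9 -> hit
2 -> hit
7 -> miss, evict 5, frames (9 2 7)
2 -> hit
9 -> hit
Page faults: 5.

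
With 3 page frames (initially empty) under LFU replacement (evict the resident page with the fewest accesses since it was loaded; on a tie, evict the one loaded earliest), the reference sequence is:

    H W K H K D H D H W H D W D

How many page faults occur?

H: miss, frames (H)
W: miss, frames (H W)
K: miss, frames (H W K)
H: hit
K: hit
D: miss, evict W, frames (H K D)
H: hit
D: hit
H: hit
W: miss, evict K, frames (H D W)
H: hit
D: hit
W: hit
D: hit
Page faults: 5.

5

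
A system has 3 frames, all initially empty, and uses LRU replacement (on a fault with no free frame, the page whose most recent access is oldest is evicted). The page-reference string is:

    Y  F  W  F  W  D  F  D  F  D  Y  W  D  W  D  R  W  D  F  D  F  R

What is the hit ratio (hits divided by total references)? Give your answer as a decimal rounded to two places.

Y -> fault, frames (Y)
F -> fault, frames (Y F)
W -> fault, frames (Y F W)
F -> hit
W -> hit
D -> fault, evict Y, frames (F W D)
F -> hit
D -> hit
F -> hit
D -> hit
Y -> fault, evict W, frames (F D Y)
W -> fault, evict F, frames (D Y W)
D -> hit
W -> hit
D -> hit
R -> fault, evict Y, frames (W D R)
W -> hit
D -> hit
F -> fault, evict R, frames (W D F)
D -> hit
F -> hit
R -> fault, evict W, frames (D F R)
Hits: 13 of 22 references → 13/22 = 0.5909.

0.59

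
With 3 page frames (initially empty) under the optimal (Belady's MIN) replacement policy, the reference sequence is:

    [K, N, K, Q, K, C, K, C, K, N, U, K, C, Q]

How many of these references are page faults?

K: miss, frames {K}
N: miss, frames {K,N}
K: hit
Q: miss, frames {K,N,Q}
K: hit
C: miss, evict Q, frames {K,N,C}
K: hit
C: hit
K: hit
N: hit
U: miss, evict N, frames {K,C,U}
K: hit
C: hit
Q: miss, evict U, frames {K,C,Q}
Page faults: 6.

6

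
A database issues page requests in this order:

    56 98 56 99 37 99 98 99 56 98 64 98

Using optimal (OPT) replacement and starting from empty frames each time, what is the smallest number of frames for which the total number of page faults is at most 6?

3

f=1: 12 faults
f=2: 7 faults
f=3: 6 faults
f=4: 5 faults
f=5: 5 faults
Smallest f with faults ≤ 6 is 3.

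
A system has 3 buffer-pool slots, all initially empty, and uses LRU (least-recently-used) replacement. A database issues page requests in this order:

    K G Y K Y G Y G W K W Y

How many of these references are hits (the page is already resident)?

6

K → fault, frames (K)
G → fault, frames (K G)
Y → fault, frames (K G Y)
K → hit
Y → hit
G → hit
Y → hit
G → hit
W → fault, evict K, frames (Y G W)
K → fault, evict Y, frames (G W K)
W → hit
Y → fault, evict G, frames (K W Y)
Hits: 6.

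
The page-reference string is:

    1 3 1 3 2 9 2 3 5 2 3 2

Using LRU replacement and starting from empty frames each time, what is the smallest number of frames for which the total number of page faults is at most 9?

f=1: 12 faults
f=2: 8 faults
f=3: 5 faults
f=4: 5 faults
f=5: 5 faults
Smallest f with faults ≤ 9 is 2.

2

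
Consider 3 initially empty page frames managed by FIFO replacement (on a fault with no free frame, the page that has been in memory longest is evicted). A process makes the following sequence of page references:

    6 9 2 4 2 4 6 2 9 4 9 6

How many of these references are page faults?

6

6 -> fault, frames (6)
9 -> fault, frames (6 9)
2 -> fault, frames (6 9 2)
4 -> fault, evict 6, frames (9 2 4)
2 -> hit
4 -> hit
6 -> fault, evict 9, frames (2 4 6)
2 -> hit
9 -> fault, evict 2, frames (4 6 9)
4 -> hit
9 -> hit
6 -> hit
Page faults: 6.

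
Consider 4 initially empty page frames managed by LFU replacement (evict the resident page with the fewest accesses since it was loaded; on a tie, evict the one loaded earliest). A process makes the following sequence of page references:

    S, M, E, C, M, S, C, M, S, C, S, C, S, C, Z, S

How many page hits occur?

11

S -> miss, frames (S)
M -> miss, frames (S M)
E -> miss, frames (S M E)
C -> miss, frames (S M E C)
M -> hit
S -> hit
C -> hit
M -> hit
S -> hit
C -> hit
S -> hit
C -> hit
S -> hit
C -> hit
Z -> miss, evict E, frames (S M C Z)
S -> hit
Hits: 11.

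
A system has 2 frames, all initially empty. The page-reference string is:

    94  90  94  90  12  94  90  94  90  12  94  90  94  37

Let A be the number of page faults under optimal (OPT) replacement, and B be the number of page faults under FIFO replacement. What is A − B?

-2

Under OPT: F F . . F . F . . F . F . F → 7 faults.
Under FIFO: F F . . F F F . . F F F . F → 9 faults.
A − B = 7 − 9 = -2.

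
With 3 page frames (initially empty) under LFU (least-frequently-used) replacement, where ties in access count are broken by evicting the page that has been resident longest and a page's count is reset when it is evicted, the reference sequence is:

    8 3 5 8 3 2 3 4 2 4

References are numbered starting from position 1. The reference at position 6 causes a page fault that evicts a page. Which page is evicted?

5

pos 1: 8: miss, frames [8]
pos 2: 3: miss, frames [8, 3]
pos 3: 5: miss, frames [8, 3, 5]
pos 4: 8: hit
pos 5: 3: hit
pos 6: 2: miss, evict 5, frames [8, 3, 2]
At position 6, page 5 is evicted.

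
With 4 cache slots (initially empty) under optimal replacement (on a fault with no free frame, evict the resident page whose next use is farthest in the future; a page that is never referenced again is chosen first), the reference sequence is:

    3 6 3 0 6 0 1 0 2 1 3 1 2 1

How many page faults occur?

5

3 -> miss, frames {3}
6 -> miss, frames {3,6}
3 -> hit
0 -> miss, frames {3,6,0}
6 -> hit
0 -> hit
1 -> miss, frames {3,6,0,1}
0 -> hit
2 -> miss, evict 0, frames {3,6,1,2}
1 -> hit
3 -> hit
1 -> hit
2 -> hit
1 -> hit
Page faults: 5.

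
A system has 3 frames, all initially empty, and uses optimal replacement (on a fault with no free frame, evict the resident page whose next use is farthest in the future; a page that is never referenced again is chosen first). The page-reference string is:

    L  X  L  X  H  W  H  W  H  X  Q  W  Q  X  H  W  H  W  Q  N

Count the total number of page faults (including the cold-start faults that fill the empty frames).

7

L → fault, frames {L}
X → fault, frames {L,X}
L → hit
X → hit
H → fault, frames {L,X,H}
W → fault, evict L, frames {X,H,W}
H → hit
W → hit
H → hit
X → hit
Q → fault, evict H, frames {X,W,Q}
W → hit
Q → hit
X → hit
H → fault, evict X, frames {W,Q,H}
W → hit
H → hit
W → hit
Q → hit
N → fault, evict H, frames {W,Q,N}
Page faults: 7.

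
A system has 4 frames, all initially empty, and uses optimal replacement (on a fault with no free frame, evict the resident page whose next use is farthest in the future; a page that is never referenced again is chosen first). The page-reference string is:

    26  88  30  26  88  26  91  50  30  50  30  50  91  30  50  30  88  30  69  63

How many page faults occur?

26: miss, frames {26}
88: miss, frames {26,88}
30: miss, frames {26,88,30}
26: hit
88: hit
26: hit
91: miss, frames {26,88,30,91}
50: miss, evict 26, frames {88,30,91,50}
30: hit
50: hit
30: hit
50: hit
91: hit
30: hit
50: hit
30: hit
88: hit
30: hit
69: miss, evict 50, frames {88,30,91,69}
63: miss, evict 69, frames {88,30,91,63}
Page faults: 7.

7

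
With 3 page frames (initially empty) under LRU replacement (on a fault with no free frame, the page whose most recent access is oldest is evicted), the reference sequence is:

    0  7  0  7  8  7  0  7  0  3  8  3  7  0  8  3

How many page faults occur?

9

0 → miss, frames (0)
7 → miss, frames (0 7)
0 → hit
7 → hit
8 → miss, frames (0 7 8)
7 → hit
0 → hit
7 → hit
0 → hit
3 → miss, evict 8, frames (7 0 3)
8 → miss, evict 7, frames (0 3 8)
3 → hit
7 → miss, evict 0, frames (8 3 7)
0 → miss, evict 8, frames (3 7 0)
8 → miss, evict 3, frames (7 0 8)
3 → miss, evict 7, frames (0 8 3)
Page faults: 9.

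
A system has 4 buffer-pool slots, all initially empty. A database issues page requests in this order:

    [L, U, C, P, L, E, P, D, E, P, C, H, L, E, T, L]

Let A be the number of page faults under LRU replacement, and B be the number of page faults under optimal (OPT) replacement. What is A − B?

Under LRU: F F F F . F . F . . F F F F F . → 11 faults.
Under OPT: F F F F . F . F . . . F F . F . → 9 faults.
A − B = 11 − 9 = 2.

2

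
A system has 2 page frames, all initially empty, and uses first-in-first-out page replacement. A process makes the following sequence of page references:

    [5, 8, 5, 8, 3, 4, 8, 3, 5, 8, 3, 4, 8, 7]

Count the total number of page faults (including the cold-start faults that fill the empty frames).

12

5 -> fault, frames {5}
8 -> fault, frames {5,8}
5 -> hit
8 -> hit
3 -> fault, evict 5, frames {8,3}
4 -> fault, evict 8, frames {3,4}
8 -> fault, evict 3, frames {4,8}
3 -> fault, evict 4, frames {8,3}
5 -> fault, evict 8, frames {3,5}
8 -> fault, evict 3, frames {5,8}
3 -> fault, evict 5, frames {8,3}
4 -> fault, evict 8, frames {3,4}
8 -> fault, evict 3, frames {4,8}
7 -> fault, evict 4, frames {8,7}
Page faults: 12.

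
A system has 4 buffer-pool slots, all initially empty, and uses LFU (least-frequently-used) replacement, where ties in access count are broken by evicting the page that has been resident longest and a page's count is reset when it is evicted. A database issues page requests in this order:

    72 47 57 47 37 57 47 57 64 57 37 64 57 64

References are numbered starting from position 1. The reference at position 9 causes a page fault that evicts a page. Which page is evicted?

72

pos 1: 72 -> fault, frames [72]
pos 2: 47 -> fault, frames [72, 47]
pos 3: 57 -> fault, frames [72, 47, 57]
pos 4: 47 -> hit
pos 5: 37 -> fault, frames [72, 47, 57, 37]
pos 6: 57 -> hit
pos 7: 47 -> hit
pos 8: 57 -> hit
pos 9: 64 -> fault, evict 72, frames [47, 57, 37, 64]
At position 9, page 72 is evicted.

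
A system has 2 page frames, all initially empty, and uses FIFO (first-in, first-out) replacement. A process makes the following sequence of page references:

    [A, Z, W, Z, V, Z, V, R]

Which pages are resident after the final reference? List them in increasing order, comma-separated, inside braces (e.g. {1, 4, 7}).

A: miss, frames (A)
Z: miss, frames (A Z)
W: miss, evict A, frames (Z W)
Z: hit
V: miss, evict Z, frames (W V)
Z: miss, evict W, frames (V Z)
V: hit
R: miss, evict V, frames (Z R)

{R, Z}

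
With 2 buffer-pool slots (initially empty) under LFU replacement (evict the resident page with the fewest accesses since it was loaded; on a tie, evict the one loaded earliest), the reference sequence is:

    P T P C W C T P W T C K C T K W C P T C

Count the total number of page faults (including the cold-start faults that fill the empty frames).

17

P: miss, frames {P}
T: miss, frames {P,T}
P: hit
C: miss, evict T, frames {P,C}
W: miss, evict C, frames {P,W}
C: miss, evict W, frames {P,C}
T: miss, evict C, frames {P,T}
P: hit
W: miss, evict T, frames {P,W}
T: miss, evict W, frames {P,T}
C: miss, evict T, frames {P,C}
K: miss, evict C, frames {P,K}
C: miss, evict K, frames {P,C}
T: miss, evict C, frames {P,T}
K: miss, evict T, frames {P,K}
W: miss, evict K, frames {P,W}
C: miss, evict W, frames {P,C}
P: hit
T: miss, evict C, frames {P,T}
C: miss, evict T, frames {P,C}
Page faults: 17.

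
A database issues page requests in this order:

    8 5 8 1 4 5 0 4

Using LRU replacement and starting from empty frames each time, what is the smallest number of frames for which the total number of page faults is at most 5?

f=1: 8 faults
f=2: 7 faults
f=3: 6 faults
f=4: 5 faults
f=5: 5 faults
Smallest f with faults ≤ 5 is 4.

4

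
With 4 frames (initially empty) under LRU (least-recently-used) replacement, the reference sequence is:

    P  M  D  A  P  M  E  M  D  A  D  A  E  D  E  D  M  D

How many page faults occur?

P → miss, frames (P)
M → miss, frames (P M)
D → miss, frames (P M D)
A → miss, frames (P M D A)
P → hit
M → hit
E → miss, evict D, frames (A P M E)
M → hit
D → miss, evict A, frames (P E M D)
A → miss, evict P, frames (E M D A)
D → hit
A → hit
E → hit
D → hit
E → hit
D → hit
M → hit
D → hit
Page faults: 7.

7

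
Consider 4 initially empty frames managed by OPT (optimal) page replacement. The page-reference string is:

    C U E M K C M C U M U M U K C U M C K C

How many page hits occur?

15

C → miss, frames {C}
U → miss, frames {C,U}
E → miss, frames {C,U,E}
M → miss, frames {C,U,E,M}
K → miss, evict E, frames {C,U,M,K}
C → hit
M → hit
C → hit
U → hit
M → hit
U → hit
M → hit
U → hit
K → hit
C → hit
U → hit
M → hit
C → hit
K → hit
C → hit
Hits: 15.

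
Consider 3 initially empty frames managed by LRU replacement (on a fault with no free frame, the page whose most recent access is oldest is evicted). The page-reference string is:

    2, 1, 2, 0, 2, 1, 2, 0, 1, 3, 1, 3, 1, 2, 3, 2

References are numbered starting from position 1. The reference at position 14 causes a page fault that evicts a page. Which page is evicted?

0

pos 1: 2: miss, frames [2]
pos 2: 1: miss, frames [2, 1]
pos 3: 2: hit
pos 4: 0: miss, frames [1, 2, 0]
pos 5: 2: hit
pos 6: 1: hit
pos 7: 2: hit
pos 8: 0: hit
pos 9: 1: hit
pos 10: 3: miss, evict 2, frames [0, 1, 3]
pos 11: 1: hit
pos 12: 3: hit
pos 13: 1: hit
pos 14: 2: miss, evict 0, frames [3, 1, 2]
At position 14, page 0 is evicted.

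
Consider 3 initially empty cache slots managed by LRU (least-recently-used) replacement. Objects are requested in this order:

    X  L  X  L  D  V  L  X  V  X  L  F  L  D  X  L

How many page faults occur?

X → miss, frames {X}
L → miss, frames {X,L}
X → hit
L → hit
D → miss, frames {X,L,D}
V → miss, evict X, frames {L,D,V}
L → hit
X → miss, evict D, frames {V,L,X}
V → hit
X → hit
L → hit
F → miss, evict V, frames {X,L,F}
L → hit
D → miss, evict X, frames {F,L,D}
X → miss, evict F, frames {L,D,X}
L → hit
Page faults: 8.

8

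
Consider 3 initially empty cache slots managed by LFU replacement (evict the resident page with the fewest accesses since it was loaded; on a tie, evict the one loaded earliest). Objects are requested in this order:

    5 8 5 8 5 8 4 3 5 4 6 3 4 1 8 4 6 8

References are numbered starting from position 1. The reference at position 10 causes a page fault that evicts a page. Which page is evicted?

pos 1: 5 -> miss, frames [5]
pos 2: 8 -> miss, frames [5, 8]
pos 3: 5 -> hit
pos 4: 8 -> hit
pos 5: 5 -> hit
pos 6: 8 -> hit
pos 7: 4 -> miss, frames [5, 8, 4]
pos 8: 3 -> miss, evict 4, frames [5, 8, 3]
pos 9: 5 -> hit
pos 10: 4 -> miss, evict 3, frames [5, 8, 4]
At position 10, page 3 is evicted.

3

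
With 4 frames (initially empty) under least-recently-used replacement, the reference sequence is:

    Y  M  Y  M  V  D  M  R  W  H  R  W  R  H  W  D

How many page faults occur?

Y -> fault, frames (Y)
M -> fault, frames (Y M)
Y -> hit
M -> hit
V -> fault, frames (Y M V)
D -> fault, frames (Y M V D)
M -> hit
R -> fault, evict Y, frames (V D M R)
W -> fault, evict V, frames (D M R W)
H -> fault, evict D, frames (M R W H)
R -> hit
W -> hit
R -> hit
H -> hit
W -> hit
D -> fault, evict M, frames (R H W D)
Page faults: 8.

8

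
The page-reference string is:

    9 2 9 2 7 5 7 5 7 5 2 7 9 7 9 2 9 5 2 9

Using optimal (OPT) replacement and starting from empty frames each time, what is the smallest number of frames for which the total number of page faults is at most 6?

3

f=1: 20 faults
f=2: 9 faults
f=3: 6 faults
f=4: 4 faults
Smallest f with faults ≤ 6 is 3.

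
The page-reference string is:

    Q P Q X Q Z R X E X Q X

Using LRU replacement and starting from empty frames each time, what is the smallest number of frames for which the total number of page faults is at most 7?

f=1: 12 faults
f=2: 8 faults
f=3: 8 faults
f=4: 7 faults
f=5: 6 faults
f=6: 6 faults
Smallest f with faults ≤ 7 is 4.

4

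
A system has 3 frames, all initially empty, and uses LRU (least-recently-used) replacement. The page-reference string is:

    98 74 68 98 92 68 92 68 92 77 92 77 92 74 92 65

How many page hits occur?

9

98 -> fault, frames {98}
74 -> fault, frames {98,74}
68 -> fault, frames {98,74,68}
98 -> hit
92 -> fault, evict 74, frames {68,98,92}
68 -> hit
92 -> hit
68 -> hit
92 -> hit
77 -> fault, evict 98, frames {68,92,77}
92 -> hit
77 -> hit
92 -> hit
74 -> fault, evict 68, frames {77,92,74}
92 -> hit
65 -> fault, evict 77, frames {74,92,65}
Hits: 9.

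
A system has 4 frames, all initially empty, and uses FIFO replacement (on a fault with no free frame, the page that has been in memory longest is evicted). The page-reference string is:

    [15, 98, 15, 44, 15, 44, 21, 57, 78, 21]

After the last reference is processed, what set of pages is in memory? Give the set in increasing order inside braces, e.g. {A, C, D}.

15: miss, frames (15)
98: miss, frames (15 98)
15: hit
44: miss, frames (15 98 44)
15: hit
44: hit
21: miss, frames (15 98 44 21)
57: miss, evict 15, frames (98 44 21 57)
78: miss, evict 98, frames (44 21 57 78)
21: hit

{21, 44, 57, 78}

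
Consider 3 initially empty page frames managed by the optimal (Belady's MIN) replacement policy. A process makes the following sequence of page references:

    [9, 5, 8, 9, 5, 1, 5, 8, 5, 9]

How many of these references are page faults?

5

9: miss, frames [9]
5: miss, frames [9, 5]
8: miss, frames [9, 5, 8]
9: hit
5: hit
1: miss, evict 9, frames [5, 8, 1]
5: hit
8: hit
5: hit
9: miss, evict 1, frames [5, 8, 9]
Page faults: 5.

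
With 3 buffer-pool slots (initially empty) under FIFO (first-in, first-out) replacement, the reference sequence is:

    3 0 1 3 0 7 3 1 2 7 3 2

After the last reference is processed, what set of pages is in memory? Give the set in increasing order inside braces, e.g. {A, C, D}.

{2, 3, 7}

3 → fault, frames [3]
0 → fault, frames [3, 0]
1 → fault, frames [3, 0, 1]
3 → hit
0 → hit
7 → fault, evict 3, frames [0, 1, 7]
3 → fault, evict 0, frames [1, 7, 3]
1 → hit
2 → fault, evict 1, frames [7, 3, 2]
7 → hit
3 → hit
2 → hit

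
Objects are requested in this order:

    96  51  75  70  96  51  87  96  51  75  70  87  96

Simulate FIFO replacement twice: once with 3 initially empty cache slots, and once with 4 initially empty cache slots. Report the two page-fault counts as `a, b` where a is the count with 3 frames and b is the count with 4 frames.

10, 11

3 frames: F F F F F F F . . F F . F → 10 faults.
4 frames: F F F F . . F F F F F F F → 11 faults.
11 > 10: adding a frame increased faults — Belady's anomaly.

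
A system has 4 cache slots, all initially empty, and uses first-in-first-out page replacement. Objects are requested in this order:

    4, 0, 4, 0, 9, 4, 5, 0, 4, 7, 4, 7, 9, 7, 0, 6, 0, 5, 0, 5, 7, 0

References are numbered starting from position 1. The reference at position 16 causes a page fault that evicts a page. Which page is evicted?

5

pos 1: 4 → miss, frames {4}
pos 2: 0 → miss, frames {4,0}
pos 3: 4 → hit
pos 4: 0 → hit
pos 5: 9 → miss, frames {4,0,9}
pos 6: 4 → hit
pos 7: 5 → miss, frames {4,0,9,5}
pos 8: 0 → hit
pos 9: 4 → hit
pos 10: 7 → miss, evict 4, frames {0,9,5,7}
pos 11: 4 → miss, evict 0, frames {9,5,7,4}
pos 12: 7 → hit
pos 13: 9 → hit
pos 14: 7 → hit
pos 15: 0 → miss, evict 9, frames {5,7,4,0}
pos 16: 6 → miss, evict 5, frames {7,4,0,6}
At position 16, page 5 is evicted.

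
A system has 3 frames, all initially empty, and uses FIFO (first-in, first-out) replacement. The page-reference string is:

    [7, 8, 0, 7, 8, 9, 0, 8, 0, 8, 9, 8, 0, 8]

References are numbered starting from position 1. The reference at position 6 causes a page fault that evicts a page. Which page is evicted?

pos 1: 7: fault, frames {7}
pos 2: 8: fault, frames {7,8}
pos 3: 0: fault, frames {7,8,0}
pos 4: 7: hit
pos 5: 8: hit
pos 6: 9: fault, evict 7, frames {8,0,9}
At position 6, page 7 is evicted.

7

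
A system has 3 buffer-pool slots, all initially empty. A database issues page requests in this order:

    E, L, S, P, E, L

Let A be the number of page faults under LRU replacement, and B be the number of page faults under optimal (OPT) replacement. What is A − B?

Under LRU: F F F F F F → 6 faults.
Under OPT: F F F F . . → 4 faults.
A − B = 6 − 4 = 2.

2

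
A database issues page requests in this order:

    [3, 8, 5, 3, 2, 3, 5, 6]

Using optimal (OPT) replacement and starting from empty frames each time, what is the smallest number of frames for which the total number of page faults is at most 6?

f=1: 8 faults
f=2: 6 faults
f=3: 5 faults
f=4: 5 faults
f=5: 5 faults
Smallest f with faults ≤ 6 is 2.

2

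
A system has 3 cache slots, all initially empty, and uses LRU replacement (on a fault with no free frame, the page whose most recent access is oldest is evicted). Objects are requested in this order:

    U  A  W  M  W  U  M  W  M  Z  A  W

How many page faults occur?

8

U -> miss, frames {U}
A -> miss, frames {U,A}
W -> miss, frames {U,A,W}
M -> miss, evict U, frames {A,W,M}
W -> hit
U -> miss, evict A, frames {M,W,U}
M -> hit
W -> hit
M -> hit
Z -> miss, evict U, frames {W,M,Z}
A -> miss, evict W, frames {M,Z,A}
W -> miss, evict M, frames {Z,A,W}
Page faults: 8.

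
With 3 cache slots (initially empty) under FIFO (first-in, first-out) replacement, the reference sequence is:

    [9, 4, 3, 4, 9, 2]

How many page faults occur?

4

9 -> miss, frames (9)
4 -> miss, frames (9 4)
3 -> miss, frames (9 4 3)
4 -> hit
9 -> hit
2 -> miss, evict 9, frames (4 3 2)
Page faults: 4.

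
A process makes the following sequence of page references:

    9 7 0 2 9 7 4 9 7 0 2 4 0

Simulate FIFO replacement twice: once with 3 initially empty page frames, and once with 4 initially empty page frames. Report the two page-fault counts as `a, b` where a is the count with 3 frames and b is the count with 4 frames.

3 frames: F F F F F F F . . F F . . → 9 faults.
4 frames: F F F F . . F F F F F F . → 10 faults.
10 > 9: adding a frame increased faults — Belady's anomaly.

9, 10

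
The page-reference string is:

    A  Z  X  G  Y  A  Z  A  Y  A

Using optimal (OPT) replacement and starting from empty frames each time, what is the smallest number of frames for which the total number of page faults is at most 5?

f=1: 10 faults
f=2: 7 faults
f=3: 5 faults
f=4: 5 faults
f=5: 5 faults
Smallest f with faults ≤ 5 is 3.

3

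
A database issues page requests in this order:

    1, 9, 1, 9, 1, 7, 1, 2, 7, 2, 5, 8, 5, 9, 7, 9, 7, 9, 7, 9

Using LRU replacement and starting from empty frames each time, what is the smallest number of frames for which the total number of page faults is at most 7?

5

f=1: 20 faults
f=2: 9 faults
f=3: 8 faults
f=4: 8 faults
f=5: 7 faults
f=6: 6 faults
Smallest f with faults ≤ 7 is 5.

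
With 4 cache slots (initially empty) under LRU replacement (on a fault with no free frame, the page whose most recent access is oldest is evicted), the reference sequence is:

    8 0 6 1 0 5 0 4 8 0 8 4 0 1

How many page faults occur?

8

8: fault, frames (8)
0: fault, frames (8 0)
6: fault, frames (8 0 6)
1: fault, frames (8 0 6 1)
0: hit
5: fault, evict 8, frames (6 1 0 5)
0: hit
4: fault, evict 6, frames (1 5 0 4)
8: fault, evict 1, frames (5 0 4 8)
0: hit
8: hit
4: hit
0: hit
1: fault, evict 5, frames (8 4 0 1)
Page faults: 8.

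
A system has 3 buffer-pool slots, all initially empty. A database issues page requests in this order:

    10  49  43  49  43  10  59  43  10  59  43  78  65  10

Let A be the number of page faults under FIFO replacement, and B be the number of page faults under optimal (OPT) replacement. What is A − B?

Under FIFO: F F F . . . F . F . . F F . → 7 faults.
Under OPT: F F F . . . F . . . . F F . → 6 faults.
A − B = 7 − 6 = 1.

1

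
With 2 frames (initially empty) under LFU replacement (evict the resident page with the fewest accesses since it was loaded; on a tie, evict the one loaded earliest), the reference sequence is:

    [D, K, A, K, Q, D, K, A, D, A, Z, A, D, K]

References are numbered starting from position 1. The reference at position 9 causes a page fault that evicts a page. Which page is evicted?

A

pos 1: D → miss, frames (D)
pos 2: K → miss, frames (D K)
pos 3: A → miss, evict D, frames (K A)
pos 4: K → hit
pos 5: Q → miss, evict A, frames (K Q)
pos 6: D → miss, evict Q, frames (K D)
pos 7: K → hit
pos 8: A → miss, evict D, frames (K A)
pos 9: D → miss, evict A, frames (K D)
At position 9, page A is evicted.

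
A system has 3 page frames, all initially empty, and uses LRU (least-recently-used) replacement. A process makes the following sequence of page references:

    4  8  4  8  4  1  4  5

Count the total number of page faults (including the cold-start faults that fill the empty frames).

4 → miss, frames {4}
8 → miss, frames {4,8}
4 → hit
8 → hit
4 → hit
1 → miss, frames {8,4,1}
4 → hit
5 → miss, evict 8, frames {1,4,5}
Page faults: 4.

4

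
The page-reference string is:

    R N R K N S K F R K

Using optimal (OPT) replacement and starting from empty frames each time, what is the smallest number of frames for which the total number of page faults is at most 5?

3

f=1: 10 faults
f=2: 6 faults
f=3: 5 faults
f=4: 5 faults
f=5: 5 faults
Smallest f with faults ≤ 5 is 3.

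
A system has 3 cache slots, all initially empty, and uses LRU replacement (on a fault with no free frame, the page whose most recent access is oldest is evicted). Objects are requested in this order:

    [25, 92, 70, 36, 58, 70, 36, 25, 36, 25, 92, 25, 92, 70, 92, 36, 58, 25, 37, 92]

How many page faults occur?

25 → miss, frames [25]
92 → miss, frames [25, 92]
70 → miss, frames [25, 92, 70]
36 → miss, evict 25, frames [92, 70, 36]
58 → miss, evict 92, frames [70, 36, 58]
70 → hit
36 → hit
25 → miss, evict 58, frames [70, 36, 25]
36 → hit
25 → hit
92 → miss, evict 70, frames [36, 25, 92]
25 → hit
92 → hit
70 → miss, evict 36, frames [25, 92, 70]
92 → hit
36 → miss, evict 25, frames [70, 92, 36]
58 → miss, evict 70, frames [92, 36, 58]
25 → miss, evict 92, frames [36, 58, 25]
37 → miss, evict 36, frames [58, 25, 37]
92 → miss, evict 58, frames [25, 37, 92]
Page faults: 13.

13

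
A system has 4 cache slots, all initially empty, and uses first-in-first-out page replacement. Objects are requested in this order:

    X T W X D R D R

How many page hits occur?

3

X → miss, frames (X)
T → miss, frames (X T)
W → miss, frames (X T W)
X → hit
D → miss, frames (X T W D)
R → miss, evict X, frames (T W D R)
D → hit
R → hit
Hits: 3.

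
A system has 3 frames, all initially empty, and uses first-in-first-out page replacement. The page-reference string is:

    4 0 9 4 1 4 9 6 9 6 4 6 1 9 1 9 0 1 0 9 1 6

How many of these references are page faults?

4 → miss, frames [4]
0 → miss, frames [4, 0]
9 → miss, frames [4, 0, 9]
4 → hit
1 → miss, evict 4, frames [0, 9, 1]
4 → miss, evict 0, frames [9, 1, 4]
9 → hit
6 → miss, evict 9, frames [1, 4, 6]
9 → miss, evict 1, frames [4, 6, 9]
6 → hit
4 → hit
6 → hit
1 → miss, evict 4, frames [6, 9, 1]
9 → hit
1 → hit
9 → hit
0 → miss, evict 6, frames [9, 1, 0]
1 → hit
0 → hit
9 → hit
1 → hit
6 → miss, evict 9, frames [1, 0, 6]
Page faults: 10.

10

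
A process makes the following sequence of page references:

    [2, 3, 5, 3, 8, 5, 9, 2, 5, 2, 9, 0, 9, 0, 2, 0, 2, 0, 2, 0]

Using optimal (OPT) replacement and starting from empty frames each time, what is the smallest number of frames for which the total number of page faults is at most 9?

f=1: 20 faults
f=2: 9 faults
f=3: 6 faults
f=4: 6 faults
f=5: 6 faults
f=6: 6 faults
Smallest f with faults ≤ 9 is 2.

2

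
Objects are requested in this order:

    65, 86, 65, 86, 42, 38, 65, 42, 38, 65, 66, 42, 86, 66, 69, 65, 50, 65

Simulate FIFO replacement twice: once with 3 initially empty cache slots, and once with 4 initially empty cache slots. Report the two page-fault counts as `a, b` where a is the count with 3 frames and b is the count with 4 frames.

11, 8

3 frames: F F . . F F F . . . F F F . F F F . → 11 faults.
4 frames: F F . . F F . . . . F . . . F F F . → 8 faults.
8 < 11: adding a frame reduced faults, as is typical.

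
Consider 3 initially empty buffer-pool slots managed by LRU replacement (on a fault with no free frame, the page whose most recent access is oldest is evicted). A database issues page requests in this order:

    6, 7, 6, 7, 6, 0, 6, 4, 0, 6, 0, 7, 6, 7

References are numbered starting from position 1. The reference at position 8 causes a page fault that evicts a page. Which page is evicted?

7

pos 1: 6: fault, frames {6}
pos 2: 7: fault, frames {6,7}
pos 3: 6: hit
pos 4: 7: hit
pos 5: 6: hit
pos 6: 0: fault, frames {7,6,0}
pos 7: 6: hit
pos 8: 4: fault, evict 7, frames {0,6,4}
At position 8, page 7 is evicted.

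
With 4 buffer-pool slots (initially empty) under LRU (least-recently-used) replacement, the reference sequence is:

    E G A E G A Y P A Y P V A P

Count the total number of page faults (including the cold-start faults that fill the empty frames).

E → miss, frames [E]
G → miss, frames [E, G]
A → miss, frames [E, G, A]
E → hit
G → hit
A → hit
Y → miss, frames [E, G, A, Y]
P → miss, evict E, frames [G, A, Y, P]
A → hit
Y → hit
P → hit
V → miss, evict G, frames [A, Y, P, V]
A → hit
P → hit
Page faults: 6.

6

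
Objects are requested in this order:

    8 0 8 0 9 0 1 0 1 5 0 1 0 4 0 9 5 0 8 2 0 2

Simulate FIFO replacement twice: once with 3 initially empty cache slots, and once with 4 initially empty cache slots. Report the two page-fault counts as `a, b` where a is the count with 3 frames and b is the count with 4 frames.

3 frames: F F . . F . F . . F F . . F . F F F F F . . → 12 faults.
4 frames: F F . . F . F . . F . . . F F F . . F F . . → 10 faults.
10 < 12: adding a frame reduced faults, as is typical.

12, 10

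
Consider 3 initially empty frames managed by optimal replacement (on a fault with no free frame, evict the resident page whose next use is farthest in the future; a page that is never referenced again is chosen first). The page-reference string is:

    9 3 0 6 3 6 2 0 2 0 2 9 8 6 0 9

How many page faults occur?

8

9 → miss, frames [9]
3 → miss, frames [9, 3]
0 → miss, frames [9, 3, 0]
6 → miss, evict 9, frames [3, 0, 6]
3 → hit
6 → hit
2 → miss, evict 3, frames [0, 6, 2]
0 → hit
2 → hit
0 → hit
2 → hit
9 → miss, evict 2, frames [0, 6, 9]
8 → miss, evict 9, frames [0, 6, 8]
6 → hit
0 → hit
9 → miss, evict 8, frames [0, 6, 9]
Page faults: 8.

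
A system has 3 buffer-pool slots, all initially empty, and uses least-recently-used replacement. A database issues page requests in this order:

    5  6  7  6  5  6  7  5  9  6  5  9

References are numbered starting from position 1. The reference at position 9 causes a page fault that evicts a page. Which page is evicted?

6

pos 1: 5 -> miss, frames {5}
pos 2: 6 -> miss, frames {5,6}
pos 3: 7 -> miss, frames {5,6,7}
pos 4: 6 -> hit
pos 5: 5 -> hit
pos 6: 6 -> hit
pos 7: 7 -> hit
pos 8: 5 -> hit
pos 9: 9 -> miss, evict 6, frames {7,5,9}
At position 9, page 6 is evicted.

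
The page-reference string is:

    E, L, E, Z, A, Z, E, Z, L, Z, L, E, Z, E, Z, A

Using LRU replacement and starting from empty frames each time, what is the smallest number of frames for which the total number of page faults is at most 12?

f=1: 16 faults
f=2: 9 faults
f=3: 6 faults
f=4: 4 faults
Smallest f with faults ≤ 12 is 2.

2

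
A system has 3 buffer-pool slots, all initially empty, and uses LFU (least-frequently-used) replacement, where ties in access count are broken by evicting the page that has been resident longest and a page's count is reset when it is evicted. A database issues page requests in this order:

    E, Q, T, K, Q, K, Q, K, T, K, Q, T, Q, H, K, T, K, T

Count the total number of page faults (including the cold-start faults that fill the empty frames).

E -> miss, frames [E]
Q -> miss, frames [E, Q]
T -> miss, frames [E, Q, T]
K -> miss, evict E, frames [Q, T, K]
Q -> hit
K -> hit
Q -> hit
K -> hit
T -> hit
K -> hit
Q -> hit
T -> hit
Q -> hit
H -> miss, evict T, frames [Q, K, H]
K -> hit
T -> miss, evict H, frames [Q, K, T]
K -> hit
T -> hit
Page faults: 6.

6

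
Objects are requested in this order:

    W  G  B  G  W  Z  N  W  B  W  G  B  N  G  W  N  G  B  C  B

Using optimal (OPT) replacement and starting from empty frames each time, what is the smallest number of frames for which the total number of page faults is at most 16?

2

f=1: 20 faults
f=2: 13 faults
f=3: 9 faults
f=4: 6 faults
f=5: 6 faults
f=6: 6 faults
Smallest f with faults ≤ 16 is 2.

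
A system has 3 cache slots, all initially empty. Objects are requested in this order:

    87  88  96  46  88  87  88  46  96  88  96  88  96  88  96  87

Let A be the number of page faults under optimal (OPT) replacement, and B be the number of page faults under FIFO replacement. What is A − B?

-2

Under OPT: F F F F . . . . F . . . . . . . → 5 faults.
Under FIFO: F F F F . F F . F . . . . . . . → 7 faults.
A − B = 5 − 7 = -2.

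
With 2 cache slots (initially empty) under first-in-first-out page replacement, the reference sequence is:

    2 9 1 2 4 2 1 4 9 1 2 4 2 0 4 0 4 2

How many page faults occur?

11

2 → fault, frames [2]
9 → fault, frames [2, 9]
1 → fault, evict 2, frames [9, 1]
2 → fault, evict 9, frames [1, 2]
4 → fault, evict 1, frames [2, 4]
2 → hit
1 → fault, evict 2, frames [4, 1]
4 → hit
9 → fault, evict 4, frames [1, 9]
1 → hit
2 → fault, evict 1, frames [9, 2]
4 → fault, evict 9, frames [2, 4]
2 → hit
0 → fault, evict 2, frames [4, 0]
4 → hit
0 → hit
4 → hit
2 → fault, evict 4, frames [0, 2]
Page faults: 11.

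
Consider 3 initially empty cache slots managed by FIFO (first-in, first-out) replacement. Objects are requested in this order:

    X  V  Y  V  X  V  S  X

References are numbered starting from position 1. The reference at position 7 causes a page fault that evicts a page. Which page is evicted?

X

pos 1: X → fault, frames (X)
pos 2: V → fault, frames (X V)
pos 3: Y → fault, frames (X V Y)
pos 4: V → hit
pos 5: X → hit
pos 6: V → hit
pos 7: S → fault, evict X, frames (V Y S)
At position 7, page X is evicted.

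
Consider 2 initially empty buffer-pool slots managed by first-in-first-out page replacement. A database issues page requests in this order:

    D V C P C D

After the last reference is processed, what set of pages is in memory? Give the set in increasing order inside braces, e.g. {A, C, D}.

{D, P}

D → miss, frames (D)
V → miss, frames (D V)
C → miss, evict D, frames (V C)
P → miss, evict V, frames (C P)
C → hit
D → miss, evict C, frames (P D)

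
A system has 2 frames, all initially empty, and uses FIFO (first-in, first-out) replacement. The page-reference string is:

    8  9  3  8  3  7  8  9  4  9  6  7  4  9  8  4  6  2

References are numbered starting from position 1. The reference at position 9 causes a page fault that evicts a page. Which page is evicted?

pos 1: 8 -> fault, frames {8}
pos 2: 9 -> fault, frames {8,9}
pos 3: 3 -> fault, evict 8, frames {9,3}
pos 4: 8 -> fault, evict 9, frames {3,8}
pos 5: 3 -> hit
pos 6: 7 -> fault, evict 3, frames {8,7}
pos 7: 8 -> hit
pos 8: 9 -> fault, evict 8, frames {7,9}
pos 9: 4 -> fault, evict 7, frames {9,4}
At position 9, page 7 is evicted.

7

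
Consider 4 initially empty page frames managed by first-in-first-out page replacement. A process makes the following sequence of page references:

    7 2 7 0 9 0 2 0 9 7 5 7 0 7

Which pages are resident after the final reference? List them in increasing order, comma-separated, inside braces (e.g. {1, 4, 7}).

7: miss, frames [7]
2: miss, frames [7, 2]
7: hit
0: miss, frames [7, 2, 0]
9: miss, frames [7, 2, 0, 9]
0: hit
2: hit
0: hit
9: hit
7: hit
5: miss, evict 7, frames [2, 0, 9, 5]
7: miss, evict 2, frames [0, 9, 5, 7]
0: hit
7: hit

{0, 5, 7, 9}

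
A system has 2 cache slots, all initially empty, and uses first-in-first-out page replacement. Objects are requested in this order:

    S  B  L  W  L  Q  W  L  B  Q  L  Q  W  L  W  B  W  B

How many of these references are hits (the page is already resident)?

7

S -> fault, frames [S]
B -> fault, frames [S, B]
L -> fault, evict S, frames [B, L]
W -> fault, evict B, frames [L, W]
L -> hit
Q -> fault, evict L, frames [W, Q]
W -> hit
L -> fault, evict W, frames [Q, L]
B -> fault, evict Q, frames [L, B]
Q -> fault, evict L, frames [B, Q]
L -> fault, evict B, frames [Q, L]
Q -> hit
W -> fault, evict Q, frames [L, W]
L -> hit
W -> hit
B -> fault, evict L, frames [W, B]
W -> hit
B -> hit
Hits: 7.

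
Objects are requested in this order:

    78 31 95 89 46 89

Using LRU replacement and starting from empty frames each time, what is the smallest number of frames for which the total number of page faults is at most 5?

2

f=1: 6 faults
f=2: 5 faults
f=3: 5 faults
f=4: 5 faults
f=5: 5 faults
Smallest f with faults ≤ 5 is 2.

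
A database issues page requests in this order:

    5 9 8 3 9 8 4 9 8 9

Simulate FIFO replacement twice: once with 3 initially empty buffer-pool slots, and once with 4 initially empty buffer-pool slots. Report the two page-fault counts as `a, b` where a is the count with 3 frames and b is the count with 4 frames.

3 frames: F F F F . . F F F . → 7 faults.
4 frames: F F F F . . F . . . → 5 faults.
5 < 7: adding a frame reduced faults, as is typical.

7, 5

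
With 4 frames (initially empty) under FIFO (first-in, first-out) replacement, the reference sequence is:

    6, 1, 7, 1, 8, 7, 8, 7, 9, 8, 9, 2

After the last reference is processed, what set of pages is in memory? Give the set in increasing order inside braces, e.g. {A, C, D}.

{2, 7, 8, 9}

6: fault, frames [6]
1: fault, frames [6, 1]
7: fault, frames [6, 1, 7]
1: hit
8: fault, frames [6, 1, 7, 8]
7: hit
8: hit
7: hit
9: fault, evict 6, frames [1, 7, 8, 9]
8: hit
9: hit
2: fault, evict 1, frames [7, 8, 9, 2]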